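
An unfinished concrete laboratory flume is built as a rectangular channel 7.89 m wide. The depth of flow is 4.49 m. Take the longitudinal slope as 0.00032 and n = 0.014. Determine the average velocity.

Flow area A = b·y = 7.89 × 4.49 = 35.43 m². Wetted perimeter P = b + 2y = 7.89 + 2×4.49 = 16.87 m.
Hydraulic radius R = A/P = 35.43/16.87 = 2.1 m.
From Manning's equation, V = (1/n) R^(2/3) S^(1/2) = (1/0.014) × 2.1^(2/3) × 0.00032^(1/2) = 2.1 m/s.

V = 2.1 m/s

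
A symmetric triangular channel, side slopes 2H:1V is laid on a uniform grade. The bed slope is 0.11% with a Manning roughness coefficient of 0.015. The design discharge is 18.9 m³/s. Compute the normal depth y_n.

y_n = 2.11 m

Manning's equation rearranged: A R^(2/3) = nQ / (1·√S) = 0.015 × 18.9 / (√0.0011) = 8.548.
At y = 1.56 m: A R^(2/3) = 3.829 — short.
At y = 2.6 m: A R^(2/3) = 14.95 — over.
At y = 2.11 m: A R^(2/3) = 8.566 — close enough.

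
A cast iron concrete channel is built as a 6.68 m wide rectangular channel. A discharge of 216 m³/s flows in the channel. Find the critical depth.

For a rectangular channel, critical depth y_c = (q²/g)^(1/3) where q = Q/b = 216/6.68 = 32.34 m²/s.
So y_c = (32.34²/9.81)^(1/3) = 4.74 m.

y_c = 4.74 m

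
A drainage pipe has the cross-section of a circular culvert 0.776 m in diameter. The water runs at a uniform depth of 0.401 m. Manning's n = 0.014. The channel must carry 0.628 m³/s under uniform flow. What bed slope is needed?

For a circular section of diameter D = 0.776 m at depth y = 0.401 m, the central angle is θ = 2 arccos(1 − 2y/D) = 3.209 rad. Then A = (D²/8)(θ − sin θ) = 0.2466 m² and P = Dθ/2 = 1.245 m.
Hydraulic radius R = A/P = 0.2466/1.245 = 0.198 m.
From Manning's equation, S = [nQ / (1 A R^(2/3))]² = [0.014 × 0.628 / (1 × 0.2466 × 0.198^(2/3))]² = 0.011.

S = 0.011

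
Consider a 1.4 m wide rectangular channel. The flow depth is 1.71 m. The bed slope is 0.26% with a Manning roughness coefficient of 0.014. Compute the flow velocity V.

Flow area A = b·y = 1.4 × 1.71 = 2.394 m². Wetted perimeter P = b + 2y = 1.4 + 2×1.71 = 4.82 m.
Hydraulic radius R = A/P = 2.394/4.82 = 0.4967 m.
From Manning's equation, V = (1/n) R^(2/3) S^(1/2) = (1/0.014) × 0.4967^(2/3) × 0.0026^(1/2) = 2.28 m/s.

V = 2.28 m/s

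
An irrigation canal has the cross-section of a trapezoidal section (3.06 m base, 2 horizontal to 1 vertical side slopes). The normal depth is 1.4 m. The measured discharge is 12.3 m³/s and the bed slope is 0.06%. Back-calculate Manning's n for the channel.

With bottom width b = 3.06 m and side slope z = 2: A = (b + zy)y = (3.06 + 2×1.4)×1.4 = 8.204 m²; P = b + 2y√(1+z²) = 3.06 + 2×1.4×2.236 = 9.321 m.
Hydraulic radius R = A/P = 8.204/9.321 = 0.8802 m.
Rearranging Manning's equation: n = (1/Q) A R^(2/3) S^(1/2) = (1/12.3) × 8.204 × 0.8802^(2/3) × √0.0006 = 0.015.

n = 0.015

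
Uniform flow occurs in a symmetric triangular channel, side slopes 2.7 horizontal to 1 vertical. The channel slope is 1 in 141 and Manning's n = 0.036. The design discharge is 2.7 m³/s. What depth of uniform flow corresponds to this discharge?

y_n = 0.879 m

Manning's equation rearranged: A R^(2/3) = nQ / (1·√S) = 0.036 × 2.7 / (√0.007092) = 1.154.
At y = 1.12 m: A R^(2/3) = 2.205 — high.
At y = 0.738 m: A R^(2/3) = 0.7248 — low.
At y = 0.879 m: A R^(2/3) = 1.155 — close enough.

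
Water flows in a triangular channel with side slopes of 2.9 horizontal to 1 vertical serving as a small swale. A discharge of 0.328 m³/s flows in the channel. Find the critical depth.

At critical depth, Q² T / (g A³) = 1, i.e. A³/T = Q²/g = 0.328²/9.81 = 0.01097.
Trying y = 0.355 m: A³/T = 0.02371 — high.
Trying y = 0.271 m: A³/T = 0.006146 — low.
Trying y = 0.304 m: A³/T = 0.01092 — close enough.

y_c = 0.304 m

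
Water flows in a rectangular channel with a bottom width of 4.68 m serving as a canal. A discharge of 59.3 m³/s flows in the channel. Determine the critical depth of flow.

y_c = 2.54 m

For a rectangular channel, critical depth y_c = (q²/g)^(1/3) where q = Q/b = 59.3/4.68 = 12.67 m²/s.
So y_c = (12.67²/9.81)^(1/3) = 2.54 m.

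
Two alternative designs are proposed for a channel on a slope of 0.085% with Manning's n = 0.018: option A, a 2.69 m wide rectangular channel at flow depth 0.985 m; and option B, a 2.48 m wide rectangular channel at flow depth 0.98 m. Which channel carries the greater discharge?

channel A

Channel A: Flow area A = b·y = 2.69 × 0.985 = 2.65 m². Wetted perimeter P = b + 2y = 2.69 + 2×0.985 = 4.66 m. Hydraulic radius R = A/P = 2.65/4.66 = 0.5686 m. Q_A = (1/0.018)·2.65·0.5686^(2/3)·√0.00085 = 2.946 m³/s.
Channel B: Flow area A = b·y = 2.48 × 0.98 = 2.43 m². Wetted perimeter P = b + 2y = 2.48 + 2×0.98 = 4.44 m. Hydraulic radius R = A/P = 2.43/4.44 = 0.5474 m. Q_B = (1/0.018)·2.43·0.5474^(2/3)·√0.00085 = 2.634 m³/s.
Q_A = 2.946 m³/s vs Q_B = 2.634 m³/s, so channel A carries more.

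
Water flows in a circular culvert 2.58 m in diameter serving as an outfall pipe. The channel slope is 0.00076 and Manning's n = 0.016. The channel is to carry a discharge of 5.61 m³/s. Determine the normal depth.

y_n = 1.8 m

Manning's equation rearranged: A R^(2/3) = nQ / (1·√S) = 0.016 × 5.61 / (√0.00076) = 3.256.
At y = 1.35 m: A R^(2/3) = 2.106 — short.
At y = 1.8 m: A R^(2/3) = 3.253 — ≈ 3.256.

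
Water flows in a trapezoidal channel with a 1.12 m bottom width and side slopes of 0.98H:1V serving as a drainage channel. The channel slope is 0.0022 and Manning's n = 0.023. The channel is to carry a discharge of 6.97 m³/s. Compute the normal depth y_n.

Manning's equation rearranged: A R^(2/3) = nQ / (1·√S) = 0.023 × 6.97 / (√0.0022) = 3.418.
Try y = 1.15 m: A R^(2/3) = 1.829 — low.
Try y = 1.98 m: A R^(2/3) = 5.687 — high.
Try y = 1.56 m: A R^(2/3) = 3.42 — matches.

y_n = 1.56 m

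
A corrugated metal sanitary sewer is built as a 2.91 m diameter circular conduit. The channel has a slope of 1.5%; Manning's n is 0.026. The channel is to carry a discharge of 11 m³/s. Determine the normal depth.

Manning's equation rearranged: A R^(2/3) = nQ / (1·√S) = 0.026 × 11 / (√0.015) = 2.335.
Trying y = 1.58 m: A R^(2/3) = 3.086 — high.
Trying y = 0.99 m: A R^(2/3) = 1.341 — low.
Trying y = 1.34 m: A R^(2/3) = 2.334 — ≈ 2.335.

y_n = 1.34 m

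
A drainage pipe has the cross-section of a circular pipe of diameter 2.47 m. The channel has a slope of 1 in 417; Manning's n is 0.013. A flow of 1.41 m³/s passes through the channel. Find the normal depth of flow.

y_n = 0.547 m

Manning's equation rearranged: A R^(2/3) = nQ / (1·√S) = 0.013 × 1.41 / (√0.002398) = 0.3743.
Trying y = 0.672 m: A R^(2/3) = 0.5624 — too large.
Trying y = 0.405 m: A R^(2/3) = 0.2029 — too small.
Trying y = 0.547 m: A R^(2/3) = 0.3737 — ≈ 0.3743.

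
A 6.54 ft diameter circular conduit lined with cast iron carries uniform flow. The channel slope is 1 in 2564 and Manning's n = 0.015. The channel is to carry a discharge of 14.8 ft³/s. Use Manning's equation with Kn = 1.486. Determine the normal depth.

y_n = 1.78 ft

Manning's equation rearranged: A R^(2/3) = nQ / (1.486·√S) = 0.015 × 14.8 / (1.486 × √0.00039) = 7.565.
At y = 1.32 ft: A R^(2/3) = 4.159 — short.
At y = 1.99 ft: A R^(2/3) = 9.384 — over.
At y = 1.78 ft: A R^(2/3) = 7.552 — close enough.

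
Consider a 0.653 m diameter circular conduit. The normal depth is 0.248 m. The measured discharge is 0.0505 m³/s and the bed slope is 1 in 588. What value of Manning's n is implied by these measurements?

n = 0.025

For a circular section of diameter D = 0.653 m at depth y = 0.248 m, the central angle is θ = 2 arccos(1 − 2y/D) = 2.656 rad. Then A = (D²/8)(θ − sin θ) = 0.1167 m² and P = Dθ/2 = 0.8672 m.
Hydraulic radius R = A/P = 0.1167/0.8672 = 0.1346 m.
Rearranging Manning's equation: n = (1/Q) A R^(2/3) S^(1/2) = (1/0.0505) × 0.1167 × 0.1346^(2/3) × √0.001701 = 0.025.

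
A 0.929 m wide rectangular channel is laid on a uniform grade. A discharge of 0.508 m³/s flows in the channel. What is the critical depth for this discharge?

For a rectangular channel, critical depth y_c = (q²/g)^(1/3) where q = Q/b = 0.508/0.929 = 0.5468 m²/s.
So y_c = (0.5468²/9.81)^(1/3) = 0.312 m.

y_c = 0.312 m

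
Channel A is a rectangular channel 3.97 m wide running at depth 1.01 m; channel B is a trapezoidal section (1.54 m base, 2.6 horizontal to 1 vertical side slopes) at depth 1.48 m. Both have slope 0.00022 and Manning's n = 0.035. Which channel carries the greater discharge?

Channel A: Flow area A = b·y = 3.97 × 1.01 = 4.01 m². Wetted perimeter P = b + 2y = 3.97 + 2×1.01 = 5.99 m. Hydraulic radius R = A/P = 4.01/5.99 = 0.6694 m. Q_A = (1/0.035)·4.01·0.6694^(2/3)·√0.00022 = 1.3 m³/s.
Channel B: With bottom width b = 1.54 m and side slope z = 2.6: A = (b + zy)y = (1.54 + 2.6×1.48)×1.48 = 7.974 m²; P = b + 2y√(1+z²) = 1.54 + 2×1.48×2.786 = 9.786 m. Hydraulic radius R = A/P = 7.974/9.786 = 0.8149 m. Q_B = (1/0.035)·7.974·0.8149^(2/3)·√0.00022 = 2.948 m³/s.
Q_A = 1.3 m³/s vs Q_B = 2.948 m³/s, so channel B carries more.

channel B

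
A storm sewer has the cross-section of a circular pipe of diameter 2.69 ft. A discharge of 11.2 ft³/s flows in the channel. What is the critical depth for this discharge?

y_c = 1.1 ft

At critical depth, Q² T / (g A³) = 1, i.e. A³/T = Q²/g = 11.2²/32.2 = 3.896.
Try y = 1.32 ft: A³/T = 7.94 — high.
Try y = 0.801 ft: A³/T = 1.162 — low.
Try y = 1.1 ft: A³/T = 3.951 — ≈ 3.896.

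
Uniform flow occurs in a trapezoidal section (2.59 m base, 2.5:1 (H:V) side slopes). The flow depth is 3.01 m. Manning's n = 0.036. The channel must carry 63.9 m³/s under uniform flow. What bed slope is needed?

With bottom width b = 2.59 m and side slope z = 2.5: A = (b + zy)y = (2.59 + 2.5×3.01)×3.01 = 30.45 m²; P = b + 2y√(1+z²) = 2.59 + 2×3.01×2.693 = 18.8 m.
Hydraulic radius R = A/P = 30.45/18.8 = 1.62 m.
From Manning's equation, S = [nQ / (1 A R^(2/3))]² = [0.036 × 63.9 / (1 × 30.45 × 1.62^(2/3))]² = 0.003.

S = 0.003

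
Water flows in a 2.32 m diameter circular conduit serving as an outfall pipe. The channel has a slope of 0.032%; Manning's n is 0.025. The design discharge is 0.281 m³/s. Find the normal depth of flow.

Manning's equation rearranged: A R^(2/3) = nQ / (1·√S) = 0.025 × 0.281 / (√0.00032) = 0.3927.
Try y = 0.675 m: A R^(2/3) = 0.5425 — over.
Try y = 0.404 m: A R^(2/3) = 0.1942 — short.
Try y = 0.573 m: A R^(2/3) = 0.3931 — close enough.

y_n = 0.573 m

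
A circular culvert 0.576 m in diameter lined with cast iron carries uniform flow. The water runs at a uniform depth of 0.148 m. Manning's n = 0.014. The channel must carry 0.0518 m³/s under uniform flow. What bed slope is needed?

S = 0.00491

For a circular section of diameter D = 0.576 m at depth y = 0.148 m, the central angle is θ = 2 arccos(1 − 2y/D) = 2.126 rad. Then A = (D²/8)(θ − sin θ) = 0.05295 m² and P = Dθ/2 = 0.6124 m.
Hydraulic radius R = A/P = 0.05295/0.6124 = 0.08646 m.
From Manning's equation, S = [nQ / (1 A R^(2/3))]² = [0.014 × 0.0518 / (1 × 0.05295 × 0.08646^(2/3))]² = 0.00491.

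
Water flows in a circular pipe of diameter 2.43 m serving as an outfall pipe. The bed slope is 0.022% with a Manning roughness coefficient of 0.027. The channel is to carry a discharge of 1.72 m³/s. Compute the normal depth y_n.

y_n = 1.87 m

Manning's equation rearranged: A R^(2/3) = nQ / (1·√S) = 0.027 × 1.72 / (√0.00022) = 3.131.
At y = 1.33 m: A R^(2/3) = 1.933 — low.
At y = 2.26 m: A R^(2/3) = 3.577 — high.
At y = 1.87 m: A R^(2/3) = 3.123 — close enough.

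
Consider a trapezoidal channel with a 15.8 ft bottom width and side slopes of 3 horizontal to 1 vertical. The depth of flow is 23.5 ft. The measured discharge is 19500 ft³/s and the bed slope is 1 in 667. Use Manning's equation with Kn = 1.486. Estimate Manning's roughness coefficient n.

With bottom width b = 15.8 ft and side slope z = 3: A = (b + zy)y = (15.8 + 3×23.5)×23.5 = 2028 ft²; P = b + 2y√(1+z²) = 15.8 + 2×23.5×3.162 = 164.4 ft.
Hydraulic radius R = A/P = 2028/164.4 = 12.33 ft.
Rearranging Manning's equation: n = (1.486/Q) A R^(2/3) S^(1/2) = (1.486/19500) × 2028 × 12.33^(2/3) × √0.001499 = 0.0319.

n = 0.0319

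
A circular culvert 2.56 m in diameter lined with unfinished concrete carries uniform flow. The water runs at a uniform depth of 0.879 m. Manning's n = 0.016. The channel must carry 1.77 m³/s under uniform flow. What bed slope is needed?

S = 0.000853

For a circular section of diameter D = 2.56 m at depth y = 0.879 m, the central angle is θ = 2 arccos(1 − 2y/D) = 2.504 rad. Then A = (D²/8)(θ − sin θ) = 1.564 m² and P = Dθ/2 = 3.206 m.
Hydraulic radius R = A/P = 1.564/3.206 = 0.4879 m.
From Manning's equation, S = [nQ / (1 A R^(2/3))]² = [0.016 × 1.77 / (1 × 1.564 × 0.4879^(2/3))]² = 0.000853.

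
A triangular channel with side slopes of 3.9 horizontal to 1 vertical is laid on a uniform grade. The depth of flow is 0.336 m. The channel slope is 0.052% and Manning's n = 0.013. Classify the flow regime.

subcritical

For a triangular section with side slope z = 3.9: A = zy² = 3.9×0.336² = 0.4403 m²; P = 2y√(1+z²) = 2×0.336×4.026 = 2.706 m.
Hydraulic radius R = A/P = 0.4403/2.706 = 0.1627 m.
V = (1/n) R^(2/3) √S = (1/0.013) × 0.1627^(2/3) × √0.00052 = 0.5229 m/s. Hydraulic depth D_h = A/T = 0.4403/2.621 = 0.168 m.
Froude number Fr = V/√(g·D_h) = 0.5229/√(9.81×0.168) = 0.407, which is less than 1, so the flow is subcritical.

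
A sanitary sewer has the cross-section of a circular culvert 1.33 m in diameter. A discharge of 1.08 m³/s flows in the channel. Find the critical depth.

y_c = 0.546 m

At critical depth, Q² T / (g A³) = 1, i.e. A³/T = Q²/g = 1.08²/9.81 = 0.1189.
Try y = 0.488 m: A³/T = 0.07694 — too small.
Try y = 0.636 m: A³/T = 0.2125 — too large.
Try y = 0.546 m: A³/T = 0.1185 — close enough.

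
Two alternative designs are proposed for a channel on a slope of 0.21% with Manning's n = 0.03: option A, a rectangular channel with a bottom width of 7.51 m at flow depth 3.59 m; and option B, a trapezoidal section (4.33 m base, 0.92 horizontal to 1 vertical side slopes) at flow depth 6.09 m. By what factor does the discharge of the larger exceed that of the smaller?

3.04

Channel A: Flow area A = b·y = 7.51 × 3.59 = 26.96 m². Wetted perimeter P = b + 2y = 7.51 + 2×3.59 = 14.69 m. Hydraulic radius R = A/P = 26.96/14.69 = 1.835 m. Q_A = (1/0.03)·26.96·1.835^(2/3)·√0.0021 = 61.73 m³/s.
Channel B: With bottom width b = 4.33 m and side slope z = 0.92: A = (b + zy)y = (4.33 + 0.92×6.09)×6.09 = 60.49 m²; P = b + 2y√(1+z²) = 4.33 + 2×6.09×1.359 = 20.88 m. Hydraulic radius R = A/P = 60.49/20.88 = 2.897 m. Q_B = (1/0.03)·60.49·2.897^(2/3)·√0.0021 = 187.8 m³/s.
The larger discharge is 187.8 m³/s and the smaller is 61.73 m³/s; the ratio is 3.04.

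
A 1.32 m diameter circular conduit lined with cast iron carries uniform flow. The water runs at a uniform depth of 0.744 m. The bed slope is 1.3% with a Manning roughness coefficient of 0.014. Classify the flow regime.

supercritical

For a circular section of diameter D = 1.32 m at depth y = 0.744 m, the central angle is θ = 2 arccos(1 − 2y/D) = 3.397 rad. Then A = (D²/8)(θ − sin θ) = 0.7948 m² and P = Dθ/2 = 2.242 m.
Hydraulic radius R = A/P = 0.7948/2.242 = 0.3545 m.
V = (1/n) R^(2/3) √S = (1/0.014) × 0.3545^(2/3) × √0.013 = 4.08 m/s. Hydraulic depth D_h = A/T = 0.7948/1.309 = 0.6071 m.
Froude number Fr = V/√(g·D_h) = 4.08/√(9.81×0.6071) = 1.67, which is greater than 1, so the flow is supercritical.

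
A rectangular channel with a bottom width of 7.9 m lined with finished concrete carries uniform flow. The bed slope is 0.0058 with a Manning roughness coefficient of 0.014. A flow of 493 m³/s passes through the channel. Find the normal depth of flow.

y_n = 6.34 m

Manning's equation rearranged: A R^(2/3) = nQ / (1·√S) = 0.014 × 493 / (√0.0058) = 90.63.
Trying y = 5.16 m: A R^(2/3) = 69.73 — too small.
Trying y = 6.95 m: A R^(2/3) = 101.6 — too large.
Trying y = 6.34 m: A R^(2/3) = 90.62 — close enough.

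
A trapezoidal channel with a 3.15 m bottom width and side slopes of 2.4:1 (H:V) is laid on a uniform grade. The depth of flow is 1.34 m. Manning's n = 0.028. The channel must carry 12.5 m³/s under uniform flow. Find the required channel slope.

With bottom width b = 3.15 m and side slope z = 2.4: A = (b + zy)y = (3.15 + 2.4×1.34)×1.34 = 8.53 m²; P = b + 2y√(1+z²) = 3.15 + 2×1.34×2.6 = 10.12 m.
Hydraulic radius R = A/P = 8.53/10.12 = 0.8431 m.
From Manning's equation, S = [nQ / (1 A R^(2/3))]² = [0.028 × 12.5 / (1 × 8.53 × 0.8431^(2/3))]² = 0.00211.

S = 0.00211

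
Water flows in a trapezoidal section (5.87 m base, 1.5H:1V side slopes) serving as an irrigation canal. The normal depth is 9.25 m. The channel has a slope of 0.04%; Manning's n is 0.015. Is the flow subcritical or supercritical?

subcritical

With bottom width b = 5.87 m and side slope z = 1.5: A = (b + zy)y = (5.87 + 1.5×9.25)×9.25 = 182.6 m²; P = b + 2y√(1+z²) = 5.87 + 2×9.25×1.803 = 39.22 m.
Hydraulic radius R = A/P = 182.6/39.22 = 4.657 m.
V = (1/n) R^(2/3) √S = (1/0.015) × 4.657^(2/3) × √0.0004 = 3.718 m/s. Hydraulic depth D_h = A/T = 182.6/33.62 = 5.433 m.
Froude number Fr = V/√(g·D_h) = 3.718/√(9.81×5.433) = 0.509, which is less than 1, so the flow is subcritical.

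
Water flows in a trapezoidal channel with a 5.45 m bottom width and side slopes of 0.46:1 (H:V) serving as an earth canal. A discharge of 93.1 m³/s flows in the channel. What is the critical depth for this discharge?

At critical depth, Q² T / (g A³) = 1, i.e. A³/T = Q²/g = 93.1²/9.81 = 883.5.
At y = 2.16 m: A³/T = 362.5 — short.
At y = 2.85 m: A³/T = 886.3 — matches.

y_c = 2.85 m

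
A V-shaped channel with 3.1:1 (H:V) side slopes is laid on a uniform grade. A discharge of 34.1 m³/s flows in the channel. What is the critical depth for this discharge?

At critical depth, Q² T / (g A³) = 1, i.e. A³/T = Q²/g = 34.1²/9.81 = 118.5.
Try y = 2.23 m: A³/T = 265 — too large.
Try y = 1.6 m: A³/T = 50.38 — too small.
Try y = 1.9 m: A³/T = 119 — matches.

y_c = 1.9 m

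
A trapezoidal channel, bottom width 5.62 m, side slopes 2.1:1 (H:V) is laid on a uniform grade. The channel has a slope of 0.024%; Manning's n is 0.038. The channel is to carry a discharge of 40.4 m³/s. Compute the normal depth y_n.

y_n = 4.02 m

Manning's equation rearranged: A R^(2/3) = nQ / (1·√S) = 0.038 × 40.4 / (√0.00024) = 99.1.
At y = 3.57 m: A R^(2/3) = 76.96 — too small.
At y = 4.02 m: A R^(2/3) = 99.19 — close enough.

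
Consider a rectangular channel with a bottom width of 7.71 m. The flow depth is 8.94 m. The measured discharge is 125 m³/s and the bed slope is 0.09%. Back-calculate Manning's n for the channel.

Flow area A = b·y = 7.71 × 8.94 = 68.93 m². Wetted perimeter P = b + 2y = 7.71 + 2×8.94 = 25.59 m.
Hydraulic radius R = A/P = 68.93/25.59 = 2.694 m.
Rearranging Manning's equation: n = (1/Q) A R^(2/3) S^(1/2) = (1/125) × 68.93 × 2.694^(2/3) × √0.0009 = 0.032.

n = 0.032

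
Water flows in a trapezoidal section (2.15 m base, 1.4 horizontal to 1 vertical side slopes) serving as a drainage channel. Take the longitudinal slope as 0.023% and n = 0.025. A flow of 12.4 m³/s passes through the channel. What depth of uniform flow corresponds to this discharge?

y_n = 2.73 m

Manning's equation rearranged: A R^(2/3) = nQ / (1·√S) = 0.025 × 12.4 / (√0.00023) = 20.44.
At y = 2.44 m: A R^(2/3) = 16.08 — too small.
At y = 3.34 m: A R^(2/3) = 32.11 — too large.
At y = 2.73 m: A R^(2/3) = 20.52 — ≈ 20.44.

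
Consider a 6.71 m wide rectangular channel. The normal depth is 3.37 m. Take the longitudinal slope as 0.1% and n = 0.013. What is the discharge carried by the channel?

Flow area A = b·y = 6.71 × 3.37 = 22.61 m². Wetted perimeter P = b + 2y = 6.71 + 2×3.37 = 13.45 m.
Hydraulic radius R = A/P = 22.61/13.45 = 1.681 m.
Manning's equation: Q = (1/n) A R^(2/3) S^(1/2) = (1/0.013) × 22.61 × 1.681^(2/3) × 0.001^(1/2) = 77.8 m³/s.

Q = 77.8 m³/s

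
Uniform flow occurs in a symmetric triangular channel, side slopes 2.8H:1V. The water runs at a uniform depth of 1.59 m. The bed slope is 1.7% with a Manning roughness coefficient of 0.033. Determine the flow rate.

Q = 23.1 m³/s

For a triangular section with side slope z = 2.8: A = zy² = 2.8×1.59² = 7.079 m²; P = 2y√(1+z²) = 2×1.59×2.973 = 9.455 m.
Hydraulic radius R = A/P = 7.079/9.455 = 0.7487 m.
Manning's equation: Q = (1/n) A R^(2/3) S^(1/2) = (1/0.033) × 7.079 × 0.7487^(2/3) × 0.017^(1/2) = 23.1 m³/s.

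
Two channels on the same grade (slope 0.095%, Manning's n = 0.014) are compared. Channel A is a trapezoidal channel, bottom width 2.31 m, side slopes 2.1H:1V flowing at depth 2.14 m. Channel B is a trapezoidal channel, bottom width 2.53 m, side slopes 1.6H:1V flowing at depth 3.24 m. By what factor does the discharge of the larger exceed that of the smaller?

2.18

Channel A: With bottom width b = 2.31 m and side slope z = 2.1: A = (b + zy)y = (2.31 + 2.1×2.14)×2.14 = 14.56 m²; P = b + 2y√(1+z²) = 2.31 + 2×2.14×2.326 = 12.27 m. Hydraulic radius R = A/P = 14.56/12.27 = 1.187 m. Q_A = (1/0.014)·14.56·1.187^(2/3)·√0.00095 = 35.94 m³/s.
Channel B: With bottom width b = 2.53 m and side slope z = 1.6: A = (b + zy)y = (2.53 + 1.6×3.24)×3.24 = 24.99 m²; P = b + 2y√(1+z²) = 2.53 + 2×3.24×1.887 = 14.76 m. Hydraulic radius R = A/P = 24.99/14.76 = 1.694 m. Q_B = (1/0.014)·24.99·1.694^(2/3)·√0.00095 = 78.18 m³/s.
The larger discharge is 78.18 m³/s and the smaller is 35.94 m³/s; the ratio is 2.18.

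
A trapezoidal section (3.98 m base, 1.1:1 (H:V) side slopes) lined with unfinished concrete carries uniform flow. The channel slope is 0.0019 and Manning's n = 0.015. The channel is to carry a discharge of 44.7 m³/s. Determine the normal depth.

Manning's equation rearranged: A R^(2/3) = nQ / (1·√S) = 0.015 × 44.7 / (√0.0019) = 15.38.
Trying y = 1.79 m: A R^(2/3) = 11.65 — too small.
Trying y = 2.5 m: A R^(2/3) = 21.79 — too large.
Trying y = 2.08 m: A R^(2/3) = 15.39 — matches.

y_n = 2.08 m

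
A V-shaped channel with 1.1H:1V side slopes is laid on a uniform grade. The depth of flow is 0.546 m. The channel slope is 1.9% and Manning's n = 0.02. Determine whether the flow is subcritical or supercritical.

For a triangular section with side slope z = 1.1: A = zy² = 1.1×0.546² = 0.3279 m²; P = 2y√(1+z²) = 2×0.546×1.487 = 1.623 m.
Hydraulic radius R = A/P = 0.3279/1.623 = 0.202 m.
V = (1/n) R^(2/3) √S = (1/0.02) × 0.202^(2/3) × √0.019 = 2.373 m/s. Hydraulic depth D_h = A/T = 0.3279/1.201 = 0.273 m.
Froude number Fr = V/√(g·D_h) = 2.373/√(9.81×0.273) = 1.45, which is greater than 1, so the flow is supercritical.

supercritical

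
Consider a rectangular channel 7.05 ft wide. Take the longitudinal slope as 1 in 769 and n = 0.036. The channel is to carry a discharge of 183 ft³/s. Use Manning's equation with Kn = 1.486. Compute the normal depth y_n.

y_n = 9.32 ft

Manning's equation rearranged: A R^(2/3) = nQ / (1.486·√S) = 0.036 × 183 / (1.486 × √0.0013) = 122.9.
Try y = 10.3 ft: A R^(2/3) = 138.2 — high.
Try y = 6.96 ft: A R^(2/3) = 86.48 — low.
Try y = 9.32 ft: A R^(2/3) = 122.9 — ≈ 122.9.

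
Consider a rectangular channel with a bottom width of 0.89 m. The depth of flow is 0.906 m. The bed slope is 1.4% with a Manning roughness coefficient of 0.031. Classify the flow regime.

Flow area A = b·y = 0.89 × 0.906 = 0.8063 m². Wetted perimeter P = b + 2y = 0.89 + 2×0.906 = 2.702 m.
Hydraulic radius R = A/P = 0.8063/2.702 = 0.2984 m.
V = (1/n) R^(2/3) √S = (1/0.031) × 0.2984^(2/3) × √0.014 = 1.704 m/s. Hydraulic depth D_h = A/T = 0.8063/0.89 = 0.906 m.
Froude number Fr = V/√(g·D_h) = 1.704/√(9.81×0.906) = 0.572, which is less than 1, so the flow is subcritical.

subcritical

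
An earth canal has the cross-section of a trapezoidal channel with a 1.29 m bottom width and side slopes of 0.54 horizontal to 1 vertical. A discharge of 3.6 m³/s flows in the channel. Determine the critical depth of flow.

At critical depth, Q² T / (g A³) = 1, i.e. A³/T = Q²/g = 3.6²/9.81 = 1.321.
At y = 0.669 m: A³/T = 0.6699 — low.
At y = 0.82 m: A³/T = 1.319 — matches.

y_c = 0.82 m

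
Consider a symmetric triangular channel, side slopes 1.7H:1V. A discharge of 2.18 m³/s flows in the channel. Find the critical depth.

At critical depth, Q² T / (g A³) = 1, i.e. A³/T = Q²/g = 2.18²/9.81 = 0.4844.
At y = 0.982 m: A³/T = 1.32 — over.
At y = 0.639 m: A³/T = 0.1539 — short.
At y = 0.804 m: A³/T = 0.4855 — matches.

y_c = 0.804 m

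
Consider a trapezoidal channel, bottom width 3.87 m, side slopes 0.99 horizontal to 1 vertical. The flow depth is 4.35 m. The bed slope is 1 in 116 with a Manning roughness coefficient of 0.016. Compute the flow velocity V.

V = 9.84 m/s

With bottom width b = 3.87 m and side slope z = 0.99: A = (b + zy)y = (3.87 + 0.99×4.35)×4.35 = 35.57 m²; P = b + 2y√(1+z²) = 3.87 + 2×4.35×1.407 = 16.11 m.
Hydraulic radius R = A/P = 35.57/16.11 = 2.207 m.
From Manning's equation, V = (1/n) R^(2/3) S^(1/2) = (1/0.016) × 2.207^(2/3) × 0.008621^(1/2) = 9.84 m/s.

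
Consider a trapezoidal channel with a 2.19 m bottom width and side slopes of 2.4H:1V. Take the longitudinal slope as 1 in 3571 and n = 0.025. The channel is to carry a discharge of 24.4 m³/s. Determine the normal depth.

Manning's equation rearranged: A R^(2/3) = nQ / (1·√S) = 0.025 × 24.4 / (√0.00028) = 36.45.
Try y = 3.35 m: A R^(2/3) = 49.72 — over.
Try y = 2.12 m: A R^(2/3) = 17.11 — short.
Try y = 2.94 m: A R^(2/3) = 36.49 — matches.

y_n = 2.94 m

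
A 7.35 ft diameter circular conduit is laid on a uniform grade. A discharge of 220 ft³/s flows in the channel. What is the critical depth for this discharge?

y_c = 3.82 ft

At critical depth, Q² T / (g A³) = 1, i.e. A³/T = Q²/g = 220²/32.2 = 1503.
Trying y = 4.21 ft: A³/T = 2183 — too large.
Trying y = 2.63 ft: A³/T = 360 — too small.
Trying y = 3.82 ft: A³/T = 1506 — matches.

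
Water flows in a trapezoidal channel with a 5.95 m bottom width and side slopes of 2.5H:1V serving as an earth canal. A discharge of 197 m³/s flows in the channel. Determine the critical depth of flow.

At critical depth, Q² T / (g A³) = 1, i.e. A³/T = Q²/g = 197²/9.81 = 3956.
Try y = 3.95 m: A³/T = 9504 — over.
Try y = 2.26 m: A³/T = 1045 — short.
Try y = 3.18 m: A³/T = 3953 — ≈ 3956.

y_c = 3.18 m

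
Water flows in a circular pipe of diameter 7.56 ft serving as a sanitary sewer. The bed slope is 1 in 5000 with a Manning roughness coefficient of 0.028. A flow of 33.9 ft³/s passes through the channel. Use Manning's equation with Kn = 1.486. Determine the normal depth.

y_n = 4.48 ft

Manning's equation rearranged: A R^(2/3) = nQ / (1.486·√S) = 0.028 × 33.9 / (1.486 × √0.0002) = 45.17.
At y = 3.95 ft: A R^(2/3) = 36.94 — short.
At y = 5.58 ft: A R^(2/3) = 61.4 — over.
At y = 4.48 ft: A R^(2/3) = 45.23 — close enough.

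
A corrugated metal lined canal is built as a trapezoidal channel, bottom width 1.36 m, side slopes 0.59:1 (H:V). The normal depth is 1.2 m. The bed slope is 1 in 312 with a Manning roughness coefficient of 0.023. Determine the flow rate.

Q = 4.34 m³/s

With bottom width b = 1.36 m and side slope z = 0.59: A = (b + zy)y = (1.36 + 0.59×1.2)×1.2 = 2.482 m²; P = b + 2y√(1+z²) = 1.36 + 2×1.2×1.161 = 4.147 m.
Hydraulic radius R = A/P = 2.482/4.147 = 0.5985 m.
Manning's equation: Q = (1/n) A R^(2/3) S^(1/2) = (1/0.023) × 2.482 × 0.5985^(2/3) × 0.003205^(1/2) = 4.34 m³/s.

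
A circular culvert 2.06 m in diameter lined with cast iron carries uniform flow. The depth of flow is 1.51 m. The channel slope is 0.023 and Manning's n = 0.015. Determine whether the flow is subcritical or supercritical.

supercritical

For a circular section of diameter D = 2.06 m at depth y = 1.51 m, the central angle is θ = 2 arccos(1 − 2y/D) = 4.111 rad. Then A = (D²/8)(θ − sin θ) = 2.618 m² and P = Dθ/2 = 4.235 m.
Hydraulic radius R = A/P = 2.618/4.235 = 0.6183 m.
V = (1/n) R^(2/3) √S = (1/0.015) × 0.6183^(2/3) × √0.023 = 7.338 m/s. Hydraulic depth D_h = A/T = 2.618/1.823 = 1.436 m.
Froude number Fr = V/√(g·D_h) = 7.338/√(9.81×1.436) = 1.95, which is greater than 1, so the flow is supercritical.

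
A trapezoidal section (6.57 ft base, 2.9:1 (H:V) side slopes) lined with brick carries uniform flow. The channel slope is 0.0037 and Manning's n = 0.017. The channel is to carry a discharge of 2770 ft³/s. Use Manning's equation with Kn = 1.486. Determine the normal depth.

y_n = 7.39 ft

Manning's equation rearranged: A R^(2/3) = nQ / (1.486·√S) = 0.017 × 2770 / (1.486 × √0.0037) = 521.
Try y = 9.13 ft: A R^(2/3) = 861.1 — too large.
Try y = 7.39 ft: A R^(2/3) = 520.2 — close enough.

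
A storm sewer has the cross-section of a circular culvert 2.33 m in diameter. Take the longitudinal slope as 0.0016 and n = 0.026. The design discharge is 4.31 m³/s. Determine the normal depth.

y_n = 1.8 m

Manning's equation rearranged: A R^(2/3) = nQ / (1·√S) = 0.026 × 4.31 / (√0.0016) = 2.801.
At y = 1.32 m: A R^(2/3) = 1.827 — too small.
At y = 2.15 m: A R^(2/3) = 3.194 — too large.
At y = 1.8 m: A R^(2/3) = 2.804 — matches.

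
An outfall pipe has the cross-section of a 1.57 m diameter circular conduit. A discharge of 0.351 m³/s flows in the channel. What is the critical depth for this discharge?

y_c = 0.292 m

At critical depth, Q² T / (g A³) = 1, i.e. A³/T = Q²/g = 0.351²/9.81 = 0.01256.
At y = 0.207 m: A³/T = 0.003239 — low.
At y = 0.339 m: A³/T = 0.0225 — high.
At y = 0.292 m: A³/T = 0.01254 — close enough.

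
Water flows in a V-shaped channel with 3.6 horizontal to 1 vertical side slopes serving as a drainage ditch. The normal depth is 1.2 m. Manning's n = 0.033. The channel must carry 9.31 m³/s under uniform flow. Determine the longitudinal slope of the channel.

For a triangular section with side slope z = 3.6: A = zy² = 3.6×1.2² = 5.184 m²; P = 2y√(1+z²) = 2×1.2×3.736 = 8.967 m.
Hydraulic radius R = A/P = 5.184/8.967 = 0.5781 m.
From Manning's equation, S = [nQ / (1 A R^(2/3))]² = [0.033 × 9.31 / (1 × 5.184 × 0.5781^(2/3))]² = 0.00729.

S = 0.00729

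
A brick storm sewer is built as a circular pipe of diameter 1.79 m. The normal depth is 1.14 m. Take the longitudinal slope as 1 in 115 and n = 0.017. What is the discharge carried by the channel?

Q = 5.93 m³/s

For a circular section of diameter D = 1.79 m at depth y = 1.14 m, the central angle is θ = 2 arccos(1 − 2y/D) = 3.696 rad. Then A = (D²/8)(θ − sin θ) = 1.691 m² and P = Dθ/2 = 3.308 m.
Hydraulic radius R = A/P = 1.691/3.308 = 0.5113 m.
Manning's equation: Q = (1/n) A R^(2/3) S^(1/2) = (1/0.017) × 1.691 × 0.5113^(2/3) × 0.008696^(1/2) = 5.93 m³/s.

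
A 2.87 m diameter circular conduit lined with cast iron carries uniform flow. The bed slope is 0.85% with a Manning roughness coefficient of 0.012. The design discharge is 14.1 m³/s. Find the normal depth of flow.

y_n = 1.18 m

Manning's equation rearranged: A R^(2/3) = nQ / (1·√S) = 0.012 × 14.1 / (√0.0085) = 1.835.
Try y = 1.04 m: A R^(2/3) = 1.455 — short.
Try y = 1.18 m: A R^(2/3) = 1.837 — matches.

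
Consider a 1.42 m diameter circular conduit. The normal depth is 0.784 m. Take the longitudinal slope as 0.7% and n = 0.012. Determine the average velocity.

V = 3.64 m/s

For a circular section of diameter D = 1.42 m at depth y = 0.784 m, the central angle is θ = 2 arccos(1 − 2y/D) = 3.35 rad. Then A = (D²/8)(θ − sin θ) = 0.8967 m² and P = Dθ/2 = 2.379 m.
Hydraulic radius R = A/P = 0.8967/2.379 = 0.377 m.
From Manning's equation, V = (1/n) R^(2/3) S^(1/2) = (1/0.012) × 0.377^(2/3) × 0.007^(1/2) = 3.64 m/s.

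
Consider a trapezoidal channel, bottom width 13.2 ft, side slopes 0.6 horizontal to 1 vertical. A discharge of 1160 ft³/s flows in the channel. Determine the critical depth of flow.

y_c = 5.67 ft

At critical depth, Q² T / (g A³) = 1, i.e. A³/T = Q²/g = 1160²/32.2 = 41790.
At y = 7.26 ft: A³/T = 94490 — high.
At y = 4.26 ft: A³/T = 16510 — low.
At y = 5.67 ft: A³/T = 41700 — matches.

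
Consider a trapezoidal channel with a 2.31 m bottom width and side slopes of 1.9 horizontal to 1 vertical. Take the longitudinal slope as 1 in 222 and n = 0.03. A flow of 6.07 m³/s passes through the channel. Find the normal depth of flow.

y_n = 0.932 m

Manning's equation rearranged: A R^(2/3) = nQ / (1·√S) = 0.03 × 6.07 / (√0.004505) = 2.713.
Try y = 0.666 m: A R^(2/3) = 1.42 — low.
Try y = 1.04 m: A R^(2/3) = 3.372 — high.
Try y = 0.932 m: A R^(2/3) = 2.713 — close enough.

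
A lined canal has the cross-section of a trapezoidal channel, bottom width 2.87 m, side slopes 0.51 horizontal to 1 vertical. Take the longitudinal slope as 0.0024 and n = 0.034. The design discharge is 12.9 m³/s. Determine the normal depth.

y_n = 2.13 m

Manning's equation rearranged: A R^(2/3) = nQ / (1·√S) = 0.034 × 12.9 / (√0.0024) = 8.953.
At y = 2.61 m: A R^(2/3) = 12.76 — too large.
At y = 1.91 m: A R^(2/3) = 7.468 — too small.
At y = 2.13 m: A R^(2/3) = 8.987 — close enough.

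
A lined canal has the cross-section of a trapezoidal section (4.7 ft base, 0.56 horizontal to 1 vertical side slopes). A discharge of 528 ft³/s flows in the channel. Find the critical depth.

At critical depth, Q² T / (g A³) = 1, i.e. A³/T = Q²/g = 528²/32.2 = 8658.
At y = 6.67 ft: A³/T = 14630 — too large.
At y = 5.78 ft: A³/T = 8640 — close enough.

y_c = 5.78 ft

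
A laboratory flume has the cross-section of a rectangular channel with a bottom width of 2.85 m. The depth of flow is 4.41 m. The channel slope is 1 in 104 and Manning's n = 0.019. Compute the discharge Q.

Flow area A = b·y = 2.85 × 4.41 = 12.57 m². Wetted perimeter P = b + 2y = 2.85 + 2×4.41 = 11.67 m.
Hydraulic radius R = A/P = 12.57/11.67 = 1.077 m.
Manning's equation: Q = (1/n) A R^(2/3) S^(1/2) = (1/0.019) × 12.57 × 1.077^(2/3) × 0.009615^(1/2) = 68.2 m³/s.

Q = 68.2 m³/s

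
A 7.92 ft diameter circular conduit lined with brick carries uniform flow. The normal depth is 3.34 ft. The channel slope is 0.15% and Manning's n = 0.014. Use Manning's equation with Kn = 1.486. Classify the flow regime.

For a circular section of diameter D = 7.92 ft at depth y = 3.34 ft, the central angle is θ = 2 arccos(1 − 2y/D) = 2.827 rad. Then A = (D²/8)(θ − sin θ) = 19.74 ft² and P = Dθ/2 = 11.2 ft.
Hydraulic radius R = A/P = 19.74/11.2 = 1.763 ft.
V = (1.486/n) R^(2/3) √S = (1.486/0.014) × 1.763^(2/3) × √0.0015 = 6 ft/s. Hydraulic depth D_h = A/T = 19.74/7.822 = 2.524 ft.
Froude number Fr = V/√(g·D_h) = 6/√(32.2×2.524) = 0.666, which is less than 1, so the flow is subcritical.

subcritical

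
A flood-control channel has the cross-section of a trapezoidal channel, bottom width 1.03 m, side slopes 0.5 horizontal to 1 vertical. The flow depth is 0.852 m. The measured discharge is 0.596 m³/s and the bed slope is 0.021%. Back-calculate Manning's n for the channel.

n = 0.017

With bottom width b = 1.03 m and side slope z = 0.5: A = (b + zy)y = (1.03 + 0.5×0.852)×0.852 = 1.241 m²; P = b + 2y√(1+z²) = 1.03 + 2×0.852×1.118 = 2.935 m.
Hydraulic radius R = A/P = 1.241/2.935 = 0.4226 m.
Rearranging Manning's equation: n = (1/Q) A R^(2/3) S^(1/2) = (1/0.596) × 1.241 × 0.4226^(2/3) × √0.00021 = 0.017.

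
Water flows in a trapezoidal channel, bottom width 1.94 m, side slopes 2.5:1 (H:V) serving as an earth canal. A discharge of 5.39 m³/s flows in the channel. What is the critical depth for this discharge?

y_c = 0.688 m

At critical depth, Q² T / (g A³) = 1, i.e. A³/T = Q²/g = 5.39²/9.81 = 2.961.
Trying y = 0.753 m: A³/T = 4.18 — over.
Trying y = 0.575 m: A³/T = 1.521 — short.
Trying y = 0.688 m: A³/T = 2.968 — matches.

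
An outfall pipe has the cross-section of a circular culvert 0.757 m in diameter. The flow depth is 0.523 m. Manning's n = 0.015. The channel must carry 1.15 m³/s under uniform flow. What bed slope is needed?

For a circular section of diameter D = 0.757 m at depth y = 0.523 m, the central angle is θ = 2 arccos(1 − 2y/D) = 3.925 rad. Then A = (D²/8)(θ − sin θ) = 0.3317 m² and P = Dθ/2 = 1.486 m.
Hydraulic radius R = A/P = 0.3317/1.486 = 0.2233 m.
From Manning's equation, S = [nQ / (1 A R^(2/3))]² = [0.015 × 1.15 / (1 × 0.3317 × 0.2233^(2/3))]² = 0.02.

S = 0.02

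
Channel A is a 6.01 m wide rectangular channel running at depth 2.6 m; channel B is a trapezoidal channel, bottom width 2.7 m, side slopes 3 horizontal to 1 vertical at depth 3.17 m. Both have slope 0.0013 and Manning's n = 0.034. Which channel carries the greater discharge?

channel B

Channel A: Flow area A = b·y = 6.01 × 2.6 = 15.63 m². Wetted perimeter P = b + 2y = 6.01 + 2×2.6 = 11.21 m. Hydraulic radius R = A/P = 15.63/11.21 = 1.394 m. Q_A = (1/0.034)·15.63·1.394^(2/3)·√0.0013 = 20.68 m³/s.
Channel B: With bottom width b = 2.7 m and side slope z = 3: A = (b + zy)y = (2.7 + 3×3.17)×3.17 = 38.71 m²; P = b + 2y√(1+z²) = 2.7 + 2×3.17×3.162 = 22.75 m. Hydraulic radius R = A/P = 38.71/22.75 = 1.701 m. Q_B = (1/0.034)·38.71·1.701^(2/3)·√0.0013 = 58.5 m³/s.
Q_A = 20.68 m³/s vs Q_B = 58.5 m³/s, so channel B carries more.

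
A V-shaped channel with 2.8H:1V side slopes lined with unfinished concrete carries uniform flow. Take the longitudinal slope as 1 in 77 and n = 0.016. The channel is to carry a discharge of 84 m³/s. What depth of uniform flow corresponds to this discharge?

Manning's equation rearranged: A R^(2/3) = nQ / (1·√S) = 0.016 × 84 / (√0.01299) = 11.79.
At y = 1.84 m: A R^(2/3) = 8.615 — short.
At y = 2.39 m: A R^(2/3) = 17.3 — over.
At y = 2.07 m: A R^(2/3) = 11.79 — ≈ 11.79.

y_n = 2.07 m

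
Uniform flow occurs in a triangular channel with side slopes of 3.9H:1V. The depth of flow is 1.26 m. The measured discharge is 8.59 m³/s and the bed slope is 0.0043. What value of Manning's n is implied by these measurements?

For a triangular section with side slope z = 3.9: A = zy² = 3.9×1.26² = 6.192 m²; P = 2y√(1+z²) = 2×1.26×4.026 = 10.15 m.
Hydraulic radius R = A/P = 6.192/10.15 = 0.6103 m.
Rearranging Manning's equation: n = (1/Q) A R^(2/3) S^(1/2) = (1/8.59) × 6.192 × 0.6103^(2/3) × √0.0043 = 0.034.

n = 0.034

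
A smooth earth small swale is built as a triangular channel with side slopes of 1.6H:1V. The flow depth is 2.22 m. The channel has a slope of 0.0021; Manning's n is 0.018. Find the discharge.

For a triangular section with side slope z = 1.6: A = zy² = 1.6×2.22² = 7.885 m²; P = 2y√(1+z²) = 2×2.22×1.887 = 8.377 m.
Hydraulic radius R = A/P = 7.885/8.377 = 0.9413 m.
Manning's equation: Q = (1/n) A R^(2/3) S^(1/2) = (1/0.018) × 7.885 × 0.9413^(2/3) × 0.0021^(1/2) = 19.3 m³/s.

Q = 19.3 m³/s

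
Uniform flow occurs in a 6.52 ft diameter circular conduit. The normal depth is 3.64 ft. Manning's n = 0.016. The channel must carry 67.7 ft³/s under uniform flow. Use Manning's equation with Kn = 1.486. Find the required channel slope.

S = 0.00069

For a circular section of diameter D = 6.52 ft at depth y = 3.64 ft, the central angle is θ = 2 arccos(1 − 2y/D) = 3.375 rad. Then A = (D²/8)(θ − sin θ) = 19.17 ft² and P = Dθ/2 = 11 ft.
Hydraulic radius R = A/P = 19.17/11 = 1.742 ft.
From Manning's equation, S = [nQ / (1.486 A R^(2/3))]² = [0.016 × 67.7 / (1.486 × 19.17 × 1.742^(2/3))]² = 0.00069.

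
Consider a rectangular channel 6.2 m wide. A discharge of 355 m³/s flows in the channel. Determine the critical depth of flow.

For a rectangular channel, critical depth y_c = (q²/g)^(1/3) where q = Q/b = 355/6.2 = 57.26 m²/s.
So y_c = (57.26²/9.81)^(1/3) = 6.94 m.

y_c = 6.94 m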